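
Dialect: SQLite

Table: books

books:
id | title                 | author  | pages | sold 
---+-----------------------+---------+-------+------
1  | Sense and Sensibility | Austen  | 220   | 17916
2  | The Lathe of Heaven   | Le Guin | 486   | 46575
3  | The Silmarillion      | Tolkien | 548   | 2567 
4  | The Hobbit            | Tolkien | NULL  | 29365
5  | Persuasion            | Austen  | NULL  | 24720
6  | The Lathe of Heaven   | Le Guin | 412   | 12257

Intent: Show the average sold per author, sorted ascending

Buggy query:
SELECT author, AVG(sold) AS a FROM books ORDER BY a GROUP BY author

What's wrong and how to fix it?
Bug: ORDER BY appears before GROUP BY; SQL clause order requires GROUP BY first

Fix: Reorder: SELECT … FROM … GROUP BY … ORDER BY …

Corrected query:
SELECT author, AVG(sold) AS a FROM books GROUP BY author ORDER BY a

Result:
author  | a    
--------+------
Tolkien | 15966
Austen  | 21318
Le Guin | 29416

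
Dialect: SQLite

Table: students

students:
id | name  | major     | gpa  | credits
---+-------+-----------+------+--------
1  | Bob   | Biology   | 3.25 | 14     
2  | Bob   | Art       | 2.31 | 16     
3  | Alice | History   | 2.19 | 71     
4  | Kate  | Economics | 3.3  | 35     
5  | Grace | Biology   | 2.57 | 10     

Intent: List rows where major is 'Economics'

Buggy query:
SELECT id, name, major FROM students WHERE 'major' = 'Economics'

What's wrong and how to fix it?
Bug: 'major' in single quotes is a string literal, not the column; the comparison is literal-vs-literal and never true

Fix: Reference the column as major without single quotes

Corrected query:
SELECT id, name, major FROM students WHERE major = 'Economics'

Result:
id | name | major    
---+------+----------
4  | Kate | Economics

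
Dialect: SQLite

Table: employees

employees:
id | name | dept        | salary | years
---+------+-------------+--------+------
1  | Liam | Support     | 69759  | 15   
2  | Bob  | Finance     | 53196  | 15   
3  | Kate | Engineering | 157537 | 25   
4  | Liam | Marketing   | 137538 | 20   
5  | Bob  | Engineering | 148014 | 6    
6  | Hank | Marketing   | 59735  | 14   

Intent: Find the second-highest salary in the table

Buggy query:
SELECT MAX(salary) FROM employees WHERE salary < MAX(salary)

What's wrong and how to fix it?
Bug: MAX(salary) on the right of the comparison is an aggregate-in-WHERE error

Fix: Compute the overall MAX in a subquery, then take MAX of rows below it

Corrected query:
SELECT MAX(salary) FROM employees WHERE salary < (SELECT MAX(salary) FROM employees)

Result:
MAX(salary)
-----------
148014     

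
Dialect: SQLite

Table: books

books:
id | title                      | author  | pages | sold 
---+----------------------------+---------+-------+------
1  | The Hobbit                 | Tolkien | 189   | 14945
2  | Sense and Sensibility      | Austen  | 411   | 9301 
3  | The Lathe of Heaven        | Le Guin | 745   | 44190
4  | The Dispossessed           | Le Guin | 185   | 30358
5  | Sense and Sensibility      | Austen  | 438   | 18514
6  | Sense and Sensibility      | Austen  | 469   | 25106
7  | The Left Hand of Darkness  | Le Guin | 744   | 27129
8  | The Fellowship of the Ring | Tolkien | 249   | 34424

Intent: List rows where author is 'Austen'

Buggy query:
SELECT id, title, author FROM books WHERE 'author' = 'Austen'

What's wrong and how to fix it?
Bug: 'author' in single quotes is a string literal, not the column; the comparison is literal-vs-literal and never true

Fix: Remove the quotes around the column name (or use double quotes for an identifier)

Corrected query:
SELECT id, title, author FROM books WHERE author = 'Austen'

Result:
id | title                 | author
---+-----------------------+-------
2  | Sense and Sensibility | Austen
5  | Sense and Sensibility | Austen
6  | Sense and Sensibility | Austen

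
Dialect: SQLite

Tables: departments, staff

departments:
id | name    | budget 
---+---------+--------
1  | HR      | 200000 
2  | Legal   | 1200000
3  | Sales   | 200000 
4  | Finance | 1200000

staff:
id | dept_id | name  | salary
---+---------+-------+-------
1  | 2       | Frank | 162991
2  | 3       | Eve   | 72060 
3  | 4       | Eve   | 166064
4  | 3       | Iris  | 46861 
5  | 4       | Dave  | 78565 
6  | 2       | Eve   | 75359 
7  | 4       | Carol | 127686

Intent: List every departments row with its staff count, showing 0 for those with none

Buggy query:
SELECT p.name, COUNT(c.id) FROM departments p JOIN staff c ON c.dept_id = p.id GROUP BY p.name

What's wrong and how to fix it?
Bug: An inner join excludes parents with zero children

Fix: Use LEFT JOIN so parents without children still appear (COUNT(c.id) gives 0)

Corrected query:
SELECT p.name, COUNT(c.id) FROM departments p LEFT JOIN staff c ON c.dept_id = p.id GROUP BY p.name

Result:
name    | COUNT(c.id)
--------+------------
Finance | 3          
HR      | 0          
Legal   | 2          
Sales   | 2          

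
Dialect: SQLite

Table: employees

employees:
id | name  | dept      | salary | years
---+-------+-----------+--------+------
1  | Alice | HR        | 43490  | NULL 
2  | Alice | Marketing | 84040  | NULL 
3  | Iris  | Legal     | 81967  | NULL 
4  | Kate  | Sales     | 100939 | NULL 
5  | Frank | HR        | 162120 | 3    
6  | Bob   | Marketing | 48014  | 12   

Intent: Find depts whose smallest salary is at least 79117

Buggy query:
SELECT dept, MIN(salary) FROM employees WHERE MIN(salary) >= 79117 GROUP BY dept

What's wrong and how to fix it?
Bug: Aggregates like MIN are computed per group after WHERE runs

Fix: Replace WHERE with HAVING after the GROUP BY

Corrected query:
SELECT dept, MIN(salary) FROM employees GROUP BY dept HAVING MIN(salary) >= 79117

Result:
dept  | MIN(salary)
------+------------
Legal | 81967      
Sales | 100939     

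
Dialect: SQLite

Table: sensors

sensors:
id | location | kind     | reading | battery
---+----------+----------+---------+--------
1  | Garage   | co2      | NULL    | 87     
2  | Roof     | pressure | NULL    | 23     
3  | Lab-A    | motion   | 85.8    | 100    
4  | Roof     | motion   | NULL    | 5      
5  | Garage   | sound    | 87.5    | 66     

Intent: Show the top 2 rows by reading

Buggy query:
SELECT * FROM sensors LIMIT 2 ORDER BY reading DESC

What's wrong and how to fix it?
Bug: ORDER BY cannot follow LIMIT; LIMIT is the final clause

Fix: Swap the clauses: ORDER BY first, then LIMIT

Corrected query:
SELECT * FROM sensors ORDER BY reading DESC LIMIT 2

Result:
id | location | kind   | reading | battery
---+----------+--------+---------+--------
5  | Garage   | sound  | 87.5    | 66     
3  | Lab-A    | motion | 85.8    | 100    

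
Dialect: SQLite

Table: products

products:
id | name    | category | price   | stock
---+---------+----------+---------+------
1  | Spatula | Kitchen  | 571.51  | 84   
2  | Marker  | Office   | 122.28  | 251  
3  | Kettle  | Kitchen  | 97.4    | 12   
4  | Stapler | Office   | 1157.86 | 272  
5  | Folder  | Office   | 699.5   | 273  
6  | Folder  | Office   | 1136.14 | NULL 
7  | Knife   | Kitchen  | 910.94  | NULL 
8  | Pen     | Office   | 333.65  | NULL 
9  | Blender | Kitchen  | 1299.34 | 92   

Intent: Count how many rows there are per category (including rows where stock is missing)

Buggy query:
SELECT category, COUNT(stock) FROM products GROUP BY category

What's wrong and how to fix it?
Bug: COUNT(stock) skips NULLs, so groups with missing stock are undercounted

Fix: Replace COUNT(stock) with COUNT(*)

Corrected query:
SELECT category, COUNT(*) FROM products GROUP BY category

Result:
category | COUNT(*)
---------+---------
Kitchen  | 4       
Office   | 5       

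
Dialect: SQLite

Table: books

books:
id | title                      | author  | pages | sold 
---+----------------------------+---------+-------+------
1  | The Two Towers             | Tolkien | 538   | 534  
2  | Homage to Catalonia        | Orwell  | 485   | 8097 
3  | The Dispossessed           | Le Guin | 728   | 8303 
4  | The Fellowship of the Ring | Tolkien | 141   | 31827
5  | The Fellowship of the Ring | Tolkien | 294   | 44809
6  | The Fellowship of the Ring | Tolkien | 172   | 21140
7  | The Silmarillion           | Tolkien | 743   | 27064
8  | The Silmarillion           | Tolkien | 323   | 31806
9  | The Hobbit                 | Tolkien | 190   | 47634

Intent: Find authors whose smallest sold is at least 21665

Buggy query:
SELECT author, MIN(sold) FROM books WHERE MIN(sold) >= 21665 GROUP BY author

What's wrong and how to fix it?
Bug: MIN() in WHERE is a misuse of aggregate

Fix: Use HAVING for the per-group MIN condition

Corrected query:
SELECT author, MIN(sold) FROM books GROUP BY author HAVING MIN(sold) >= 21665

Result:
(no rows)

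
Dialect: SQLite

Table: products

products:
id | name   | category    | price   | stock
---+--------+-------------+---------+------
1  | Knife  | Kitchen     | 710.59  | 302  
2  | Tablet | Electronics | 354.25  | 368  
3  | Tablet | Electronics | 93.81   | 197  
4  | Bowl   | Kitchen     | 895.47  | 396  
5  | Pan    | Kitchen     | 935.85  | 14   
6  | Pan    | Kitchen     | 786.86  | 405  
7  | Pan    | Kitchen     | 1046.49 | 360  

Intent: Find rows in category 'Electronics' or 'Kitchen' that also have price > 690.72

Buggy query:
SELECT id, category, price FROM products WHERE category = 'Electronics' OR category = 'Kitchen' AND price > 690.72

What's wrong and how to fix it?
Bug: Without parentheses, AND is evaluated before OR, so the price filter only applies to the 'Kitchen' branch

Fix: Group the OR with parentheses (or use IN), then AND the threshold

Corrected query:
SELECT id, category, price FROM products WHERE (category = 'Electronics' OR category = 'Kitchen') AND price > 690.72

Result:
id | category | price  
---+----------+--------
1  | Kitchen  | 710.59 
4  | Kitchen  | 895.47 
5  | Kitchen  | 935.85 
6  | Kitchen  | 786.86 
7  | Kitchen  | 1046.49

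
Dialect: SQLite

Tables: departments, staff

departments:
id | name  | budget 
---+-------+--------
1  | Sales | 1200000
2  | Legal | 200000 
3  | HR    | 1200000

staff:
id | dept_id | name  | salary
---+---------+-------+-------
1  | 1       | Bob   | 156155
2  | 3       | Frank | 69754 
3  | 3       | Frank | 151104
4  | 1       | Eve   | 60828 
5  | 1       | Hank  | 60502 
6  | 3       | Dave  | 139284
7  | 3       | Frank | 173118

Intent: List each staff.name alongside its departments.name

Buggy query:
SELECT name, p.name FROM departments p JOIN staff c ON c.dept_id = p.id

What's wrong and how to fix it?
Bug: Both tables have a 'name' column; the unqualified reference is ambiguous

Fix: Prefix ambiguous columns with the table alias

Corrected query:
SELECT c.name, p.name FROM departments p JOIN staff c ON c.dept_id = p.id

Result:
name  | name 
------+------
Bob   | Sales
Frank | HR   
Frank | HR   
Eve   | Sales
Hank  | Sales
Dave  | HR   
Frank | HR   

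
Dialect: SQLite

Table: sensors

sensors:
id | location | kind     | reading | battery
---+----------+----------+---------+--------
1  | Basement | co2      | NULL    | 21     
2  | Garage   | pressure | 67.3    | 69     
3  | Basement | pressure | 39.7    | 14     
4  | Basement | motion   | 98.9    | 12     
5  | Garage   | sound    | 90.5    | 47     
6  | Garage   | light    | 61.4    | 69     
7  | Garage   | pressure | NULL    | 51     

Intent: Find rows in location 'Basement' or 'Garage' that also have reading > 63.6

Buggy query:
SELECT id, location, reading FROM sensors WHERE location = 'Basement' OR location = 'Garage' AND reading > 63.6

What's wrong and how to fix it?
Bug: Without parentheses, AND is evaluated before OR, so the reading filter only applies to the 'Garage' branch

Fix: Add parentheses around the OR so the AND applies to both alternatives

Corrected query:
SELECT id, location, reading FROM sensors WHERE (location = 'Basement' OR location = 'Garage') AND reading > 63.6

Result:
id | location | reading
---+----------+--------
2  | Garage   | 67.3   
4  | Basement | 98.9   
5  | Garage   | 90.5   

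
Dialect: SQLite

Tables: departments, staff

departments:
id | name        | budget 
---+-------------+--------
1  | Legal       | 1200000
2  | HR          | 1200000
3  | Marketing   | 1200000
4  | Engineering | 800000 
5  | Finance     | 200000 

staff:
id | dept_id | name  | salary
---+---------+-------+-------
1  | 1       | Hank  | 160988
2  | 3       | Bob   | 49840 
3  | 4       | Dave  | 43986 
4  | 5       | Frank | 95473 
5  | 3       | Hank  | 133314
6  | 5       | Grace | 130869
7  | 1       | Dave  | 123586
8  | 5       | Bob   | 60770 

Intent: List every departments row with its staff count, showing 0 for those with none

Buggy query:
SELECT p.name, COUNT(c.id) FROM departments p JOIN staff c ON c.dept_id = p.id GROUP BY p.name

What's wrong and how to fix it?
Bug: An inner join excludes parents with zero children

Fix: Switch to LEFT JOIN to retain unmatched parent rows

Corrected query:
SELECT p.name, COUNT(c.id) FROM departments p LEFT JOIN staff c ON c.dept_id = p.id GROUP BY p.name

Result:
name        | COUNT(c.id)
------------+------------
Engineering | 1          
Finance     | 3          
HR          | 0          
Legal       | 2          
Marketing   | 2          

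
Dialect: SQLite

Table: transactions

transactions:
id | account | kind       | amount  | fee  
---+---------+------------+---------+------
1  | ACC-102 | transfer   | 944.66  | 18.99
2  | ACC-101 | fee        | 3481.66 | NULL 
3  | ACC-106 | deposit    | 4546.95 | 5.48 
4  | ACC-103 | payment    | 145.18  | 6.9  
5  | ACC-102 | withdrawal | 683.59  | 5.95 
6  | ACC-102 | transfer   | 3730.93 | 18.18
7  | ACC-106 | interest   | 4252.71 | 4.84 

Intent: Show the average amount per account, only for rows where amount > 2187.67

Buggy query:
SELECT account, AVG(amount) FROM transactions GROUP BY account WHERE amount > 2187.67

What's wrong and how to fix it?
Bug: Row-level WHERE must come before GROUP BY in the clause order

Fix: Place WHERE between FROM and GROUP BY

Corrected query:
SELECT account, AVG(amount) FROM transactions WHERE amount > 2187.67 GROUP BY account

Result:
account | AVG(amount)
--------+------------
ACC-101 | 3481.66    
ACC-102 | 3730.93    
ACC-106 | 4399.83    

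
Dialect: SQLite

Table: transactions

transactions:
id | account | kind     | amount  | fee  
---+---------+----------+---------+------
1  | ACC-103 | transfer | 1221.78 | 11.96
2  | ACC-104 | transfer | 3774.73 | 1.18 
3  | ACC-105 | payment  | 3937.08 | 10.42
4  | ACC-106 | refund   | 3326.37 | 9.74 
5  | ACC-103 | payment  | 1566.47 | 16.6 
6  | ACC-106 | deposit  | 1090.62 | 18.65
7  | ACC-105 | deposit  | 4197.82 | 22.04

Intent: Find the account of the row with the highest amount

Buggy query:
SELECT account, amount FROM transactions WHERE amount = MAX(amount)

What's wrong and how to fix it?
Bug: WHERE is evaluated per row; an aggregate over the whole table isn't defined there

Fix: Use a subquery: WHERE amount = (SELECT MAX(amount) FROM transactions)

Corrected query:
SELECT account, amount FROM transactions WHERE amount = (SELECT MAX(amount) FROM transactions)

Result:
account | amount 
--------+--------
ACC-105 | 4197.82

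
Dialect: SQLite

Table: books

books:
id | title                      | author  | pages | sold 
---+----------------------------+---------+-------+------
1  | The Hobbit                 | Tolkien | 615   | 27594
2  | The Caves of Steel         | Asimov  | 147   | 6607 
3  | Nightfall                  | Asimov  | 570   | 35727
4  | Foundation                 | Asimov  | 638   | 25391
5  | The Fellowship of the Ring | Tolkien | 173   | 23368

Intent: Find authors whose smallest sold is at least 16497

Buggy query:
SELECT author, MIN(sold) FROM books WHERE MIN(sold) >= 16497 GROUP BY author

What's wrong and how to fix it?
Bug: Aggregates like MIN are computed per group after WHERE runs

Fix: Use HAVING for the per-group MIN condition

Corrected query:
SELECT author, MIN(sold) FROM books GROUP BY author HAVING MIN(sold) >= 16497

Result:
author  | MIN(sold)
--------+----------
Tolkien | 23368    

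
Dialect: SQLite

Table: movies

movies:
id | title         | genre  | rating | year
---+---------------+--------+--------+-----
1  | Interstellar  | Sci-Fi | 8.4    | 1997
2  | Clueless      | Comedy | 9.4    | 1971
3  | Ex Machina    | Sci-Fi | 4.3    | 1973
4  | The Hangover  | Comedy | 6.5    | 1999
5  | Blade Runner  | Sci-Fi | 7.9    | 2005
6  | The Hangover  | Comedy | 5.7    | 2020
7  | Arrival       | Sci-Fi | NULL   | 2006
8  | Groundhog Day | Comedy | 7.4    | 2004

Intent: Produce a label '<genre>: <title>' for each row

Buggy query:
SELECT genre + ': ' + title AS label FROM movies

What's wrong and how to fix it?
Bug: '+' is numeric addition; on text columns SQLite converts them to 0 instead of concatenating

Fix: Replace + with || to concatenate text

Corrected query:
SELECT genre || ': ' || title AS label FROM movies

Result:
label                
---------------------
Sci-Fi: Interstellar 
Comedy: Clueless     
Sci-Fi: Ex Machina   
Comedy: The Hangover 
Sci-Fi: Blade Runner 
Comedy: The Hangover 
Sci-Fi: Arrival      
Comedy: Groundhog Day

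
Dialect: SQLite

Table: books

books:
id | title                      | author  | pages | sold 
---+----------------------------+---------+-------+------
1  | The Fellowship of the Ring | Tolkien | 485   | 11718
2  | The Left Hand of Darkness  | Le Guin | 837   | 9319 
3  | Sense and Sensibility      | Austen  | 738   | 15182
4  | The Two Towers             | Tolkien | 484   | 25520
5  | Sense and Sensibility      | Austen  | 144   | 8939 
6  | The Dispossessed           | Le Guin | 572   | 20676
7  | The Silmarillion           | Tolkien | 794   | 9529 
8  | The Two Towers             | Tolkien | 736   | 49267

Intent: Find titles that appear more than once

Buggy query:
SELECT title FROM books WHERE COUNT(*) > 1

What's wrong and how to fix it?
Bug: COUNT(*) is an aggregate and cannot be used in WHERE

Fix: GROUP BY title, then filter groups with HAVING COUNT(*) > 1

Corrected query:
SELECT title FROM books GROUP BY title HAVING COUNT(*) > 1

Result:
title                
---------------------
Sense and Sensibility
The Two Towers       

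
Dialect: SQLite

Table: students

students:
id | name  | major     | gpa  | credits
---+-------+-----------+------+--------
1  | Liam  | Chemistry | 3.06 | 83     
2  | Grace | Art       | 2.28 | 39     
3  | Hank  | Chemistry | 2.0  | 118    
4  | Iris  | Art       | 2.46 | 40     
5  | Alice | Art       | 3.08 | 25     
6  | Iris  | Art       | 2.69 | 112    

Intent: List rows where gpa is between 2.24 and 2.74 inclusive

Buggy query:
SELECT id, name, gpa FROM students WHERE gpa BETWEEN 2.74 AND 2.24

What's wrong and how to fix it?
Bug: The bounds are reversed; BETWEEN a AND b requires a <= b to match anything

Fix: Swap the bounds so the smaller value comes first

Corrected query:
SELECT id, name, gpa FROM students WHERE gpa BETWEEN 2.24 AND 2.74

Result:
id | name  | gpa 
---+-------+-----
2  | Grace | 2.28
4  | Iris  | 2.46
6  | Iris  | 2.69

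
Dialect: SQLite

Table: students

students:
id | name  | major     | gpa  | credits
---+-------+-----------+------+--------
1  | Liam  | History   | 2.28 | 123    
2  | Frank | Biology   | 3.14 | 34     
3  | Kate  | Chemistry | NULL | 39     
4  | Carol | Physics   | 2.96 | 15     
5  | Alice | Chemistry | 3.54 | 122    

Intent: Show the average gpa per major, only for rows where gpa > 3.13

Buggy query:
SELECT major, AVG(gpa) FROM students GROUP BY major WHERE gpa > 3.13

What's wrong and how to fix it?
Bug: WHERE cannot follow GROUP BY

Fix: Place WHERE between FROM and GROUP BY

Corrected query:
SELECT major, AVG(gpa) FROM students WHERE gpa > 3.13 GROUP BY major

Result:
major     | AVG(gpa)
----------+---------
Biology   | 3.14    
Chemistry | 3.54    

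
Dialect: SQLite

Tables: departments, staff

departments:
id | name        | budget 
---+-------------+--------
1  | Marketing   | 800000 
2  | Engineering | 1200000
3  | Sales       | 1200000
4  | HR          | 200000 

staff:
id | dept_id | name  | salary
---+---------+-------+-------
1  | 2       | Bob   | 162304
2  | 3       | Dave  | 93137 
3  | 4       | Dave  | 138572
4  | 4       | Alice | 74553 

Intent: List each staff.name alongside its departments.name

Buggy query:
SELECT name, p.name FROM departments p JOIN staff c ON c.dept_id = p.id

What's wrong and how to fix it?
Bug: 'name' exists in both joined tables, so the database can't tell which one is meant

Fix: Prefix ambiguous columns with the table alias

Corrected query:
SELECT c.name, p.name FROM departments p JOIN staff c ON c.dept_id = p.id

Result:
name  | name       
------+------------
Bob   | Engineering
Dave  | Sales      
Dave  | HR         
Alice | HR         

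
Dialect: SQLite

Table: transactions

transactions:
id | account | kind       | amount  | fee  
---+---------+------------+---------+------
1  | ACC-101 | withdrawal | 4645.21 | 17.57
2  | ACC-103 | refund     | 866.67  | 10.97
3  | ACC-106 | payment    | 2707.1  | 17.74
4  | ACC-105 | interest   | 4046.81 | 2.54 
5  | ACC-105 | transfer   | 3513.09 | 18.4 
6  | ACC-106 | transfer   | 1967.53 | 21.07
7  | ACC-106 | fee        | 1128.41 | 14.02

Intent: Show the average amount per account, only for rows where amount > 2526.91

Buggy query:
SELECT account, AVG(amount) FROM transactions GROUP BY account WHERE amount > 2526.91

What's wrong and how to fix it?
Bug: Row-level WHERE must come before GROUP BY in the clause order

Fix: Place WHERE between FROM and GROUP BY

Corrected query:
SELECT account, AVG(amount) FROM transactions WHERE amount > 2526.91 GROUP BY account

Result:
account | AVG(amount)
--------+------------
ACC-101 | 4645.21    
ACC-105 | 3779.95    
ACC-106 | 2707.1     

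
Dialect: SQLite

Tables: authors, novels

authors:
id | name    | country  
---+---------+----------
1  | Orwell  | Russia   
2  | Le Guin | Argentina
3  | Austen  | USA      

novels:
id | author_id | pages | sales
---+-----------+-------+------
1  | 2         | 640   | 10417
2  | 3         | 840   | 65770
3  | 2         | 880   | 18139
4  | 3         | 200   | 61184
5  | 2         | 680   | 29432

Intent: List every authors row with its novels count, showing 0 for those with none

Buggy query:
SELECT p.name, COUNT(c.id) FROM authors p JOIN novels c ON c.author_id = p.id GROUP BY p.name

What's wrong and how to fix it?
Bug: An inner join excludes parents with zero children

Fix: Use LEFT JOIN so parents without children still appear (COUNT(c.id) gives 0)

Corrected query:
SELECT p.name, COUNT(c.id) FROM authors p LEFT JOIN novels c ON c.author_id = p.id GROUP BY p.name

Result:
name    | COUNT(c.id)
--------+------------
Austen  | 2          
Le Guin | 3          
Orwell  | 0          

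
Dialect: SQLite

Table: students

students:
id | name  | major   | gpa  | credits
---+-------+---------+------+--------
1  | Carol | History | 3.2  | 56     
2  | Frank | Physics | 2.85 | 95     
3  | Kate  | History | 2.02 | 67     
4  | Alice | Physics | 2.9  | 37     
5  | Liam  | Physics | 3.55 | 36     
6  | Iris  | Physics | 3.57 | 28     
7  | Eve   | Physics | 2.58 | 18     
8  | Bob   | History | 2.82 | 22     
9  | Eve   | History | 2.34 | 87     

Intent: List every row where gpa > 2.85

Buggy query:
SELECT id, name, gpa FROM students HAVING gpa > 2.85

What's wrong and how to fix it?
Bug: This is a non-aggregate query (no GROUP BY, no aggregates), so in SQLite the HAVING clause is invalid here; a row-level condition belongs in WHERE

Fix: Use WHERE for row-level filtering

Corrected query:
SELECT id, name, gpa FROM students WHERE gpa > 2.85

Result:
id | name  | gpa 
---+-------+-----
1  | Carol | 3.2 
4  | Alice | 2.9 
5  | Liam  | 3.55
6  | Iris  | 3.57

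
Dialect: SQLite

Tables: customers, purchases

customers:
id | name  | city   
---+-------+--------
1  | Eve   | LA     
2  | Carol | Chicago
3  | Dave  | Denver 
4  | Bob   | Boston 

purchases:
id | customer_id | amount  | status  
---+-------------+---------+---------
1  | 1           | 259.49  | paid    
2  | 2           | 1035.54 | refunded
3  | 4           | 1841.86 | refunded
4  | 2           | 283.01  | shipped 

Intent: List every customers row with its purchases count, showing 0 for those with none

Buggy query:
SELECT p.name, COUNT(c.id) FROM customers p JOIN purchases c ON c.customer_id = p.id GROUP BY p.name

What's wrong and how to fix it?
Bug: An inner join excludes parents with zero children

Fix: Switch to LEFT JOIN to retain unmatched parent rows

Corrected query:
SELECT p.name, COUNT(c.id) FROM customers p LEFT JOIN purchases c ON c.customer_id = p.id GROUP BY p.name

Result:
name  | COUNT(c.id)
------+------------
Bob   | 1          
Carol | 2          
Dave  | 0          
Eve   | 1          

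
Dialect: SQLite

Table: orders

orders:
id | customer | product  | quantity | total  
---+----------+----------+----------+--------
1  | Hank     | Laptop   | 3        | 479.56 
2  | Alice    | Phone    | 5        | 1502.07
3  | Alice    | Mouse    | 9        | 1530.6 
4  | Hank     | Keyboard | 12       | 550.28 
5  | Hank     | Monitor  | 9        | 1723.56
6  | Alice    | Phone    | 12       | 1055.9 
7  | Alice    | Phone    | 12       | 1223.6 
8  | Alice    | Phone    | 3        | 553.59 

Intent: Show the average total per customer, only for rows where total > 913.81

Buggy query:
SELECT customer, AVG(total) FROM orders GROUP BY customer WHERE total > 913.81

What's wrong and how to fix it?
Bug: Row-level WHERE must come before GROUP BY in the clause order

Fix: Place WHERE between FROM and GROUP BY

Corrected query:
SELECT customer, AVG(total) FROM orders WHERE total > 913.81 GROUP BY customer

Result:
customer | AVG(total)
---------+-----------
Alice    | 1328.0425 
Hank     | 1723.56   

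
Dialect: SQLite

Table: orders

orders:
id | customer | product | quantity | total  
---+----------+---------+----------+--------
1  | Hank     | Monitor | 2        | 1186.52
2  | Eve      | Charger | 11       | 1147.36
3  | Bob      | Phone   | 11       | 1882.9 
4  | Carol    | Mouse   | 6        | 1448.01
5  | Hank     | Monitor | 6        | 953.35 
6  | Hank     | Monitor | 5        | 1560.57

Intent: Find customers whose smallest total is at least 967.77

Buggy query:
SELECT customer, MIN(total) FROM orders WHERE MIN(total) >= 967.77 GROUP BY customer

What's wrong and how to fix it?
Bug: MIN() in WHERE is a misuse of aggregate

Fix: Use HAVING for the per-group MIN condition

Corrected query:
SELECT customer, MIN(total) FROM orders GROUP BY customer HAVING MIN(total) >= 967.77

Result:
customer | MIN(total)
---------+-----------
Bob      | 1882.9    
Carol    | 1448.01   
Eve      | 1147.36   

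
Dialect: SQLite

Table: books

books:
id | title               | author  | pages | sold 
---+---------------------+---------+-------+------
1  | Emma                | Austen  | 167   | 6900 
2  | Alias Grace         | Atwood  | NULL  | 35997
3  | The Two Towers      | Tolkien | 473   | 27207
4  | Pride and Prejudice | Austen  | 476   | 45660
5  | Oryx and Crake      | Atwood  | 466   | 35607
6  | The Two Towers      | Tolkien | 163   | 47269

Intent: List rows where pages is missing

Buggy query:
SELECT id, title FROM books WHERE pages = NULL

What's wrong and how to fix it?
Bug: Comparing to NULL with '=' never matches; NULL = NULL is unknown, not true

Fix: Use IS NULL to test for NULL

Corrected query:
SELECT id, title FROM books WHERE pages IS NULL

Result:
id | title      
---+------------
2  | Alias Grace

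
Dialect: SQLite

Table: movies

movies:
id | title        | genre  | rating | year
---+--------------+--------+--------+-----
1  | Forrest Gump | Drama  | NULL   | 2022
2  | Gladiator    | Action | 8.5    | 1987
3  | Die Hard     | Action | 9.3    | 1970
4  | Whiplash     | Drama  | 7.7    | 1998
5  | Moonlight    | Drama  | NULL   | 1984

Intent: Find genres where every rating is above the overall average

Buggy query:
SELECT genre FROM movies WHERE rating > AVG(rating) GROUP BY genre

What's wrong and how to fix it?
Bug: WHERE evaluates per row before aggregation, so AVG() is unavailable

Fix: Compute the overall average in a scalar subquery and compare each group's MIN against it in HAVING

Corrected query:
SELECT genre FROM movies GROUP BY genre HAVING MIN(rating) > (SELECT AVG(rating) FROM movies)

Result:
(no rows)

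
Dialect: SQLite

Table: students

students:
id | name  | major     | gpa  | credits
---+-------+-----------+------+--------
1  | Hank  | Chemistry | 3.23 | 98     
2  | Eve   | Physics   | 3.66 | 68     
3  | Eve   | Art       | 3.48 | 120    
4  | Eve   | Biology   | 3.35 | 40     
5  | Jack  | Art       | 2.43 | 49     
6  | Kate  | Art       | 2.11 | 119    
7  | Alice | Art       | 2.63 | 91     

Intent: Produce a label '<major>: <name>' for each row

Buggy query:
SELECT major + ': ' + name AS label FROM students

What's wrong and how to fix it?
Bug: '+' is numeric addition; on text columns SQLite converts them to 0 instead of concatenating

Fix: Use the || operator for string concatenation

Corrected query:
SELECT major || ': ' || name AS label FROM students

Result:
label          
---------------
Chemistry: Hank
Physics: Eve   
Art: Eve       
Biology: Eve   
Art: Jack      
Art: Kate      
Art: Alice     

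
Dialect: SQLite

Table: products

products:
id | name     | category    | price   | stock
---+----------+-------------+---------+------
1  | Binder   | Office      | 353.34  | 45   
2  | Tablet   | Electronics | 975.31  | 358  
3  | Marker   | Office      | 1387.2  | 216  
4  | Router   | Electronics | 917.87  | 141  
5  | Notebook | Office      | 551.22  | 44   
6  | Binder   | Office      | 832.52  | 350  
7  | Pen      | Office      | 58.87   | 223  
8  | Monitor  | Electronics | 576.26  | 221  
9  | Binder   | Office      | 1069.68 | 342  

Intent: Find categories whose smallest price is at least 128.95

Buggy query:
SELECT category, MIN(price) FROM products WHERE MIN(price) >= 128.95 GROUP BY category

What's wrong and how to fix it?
Bug: Aggregates like MIN are computed per group after WHERE runs

Fix: Use HAVING for the per-group MIN condition

Corrected query:
SELECT category, MIN(price) FROM products GROUP BY category HAVING MIN(price) >= 128.95

Result:
category    | MIN(price)
------------+-----------
Electronics | 576.26    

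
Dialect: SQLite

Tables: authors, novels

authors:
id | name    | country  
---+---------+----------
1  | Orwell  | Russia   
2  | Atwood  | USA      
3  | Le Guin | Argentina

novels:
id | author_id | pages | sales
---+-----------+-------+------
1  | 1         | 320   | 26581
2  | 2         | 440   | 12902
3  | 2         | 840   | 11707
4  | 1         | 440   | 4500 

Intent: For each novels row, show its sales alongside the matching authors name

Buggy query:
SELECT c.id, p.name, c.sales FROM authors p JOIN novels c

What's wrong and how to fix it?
Bug: JOIN with no ON clause produces a cartesian product; every novels row pairs with every authors row

Fix: Specify the join condition linking the foreign key to the parent id

Corrected query:
SELECT c.id, p.name, c.sales FROM authors p JOIN novels c ON c.author_id = p.id

Result:
id | name   | sales
---+--------+------
1  | Orwell | 26581
2  | Atwood | 12902
3  | Atwood | 11707
4  | Orwell | 4500 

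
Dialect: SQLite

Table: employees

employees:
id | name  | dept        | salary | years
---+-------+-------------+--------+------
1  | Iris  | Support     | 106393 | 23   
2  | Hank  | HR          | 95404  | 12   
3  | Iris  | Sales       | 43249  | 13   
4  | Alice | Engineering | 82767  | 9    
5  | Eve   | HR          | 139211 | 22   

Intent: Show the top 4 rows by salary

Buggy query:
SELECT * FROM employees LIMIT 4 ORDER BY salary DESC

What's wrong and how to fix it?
Bug: LIMIT must come after ORDER BY

Fix: Swap the clauses: ORDER BY first, then LIMIT

Corrected query:
SELECT * FROM employees ORDER BY salary DESC LIMIT 4

Result:
id | name  | dept        | salary | years
---+-------+-------------+--------+------
5  | Eve   | HR          | 139211 | 22   
1  | Iris  | Support     | 106393 | 23   
2  | Hank  | HR          | 95404  | 12   
4  | Alice | Engineering | 82767  | 9    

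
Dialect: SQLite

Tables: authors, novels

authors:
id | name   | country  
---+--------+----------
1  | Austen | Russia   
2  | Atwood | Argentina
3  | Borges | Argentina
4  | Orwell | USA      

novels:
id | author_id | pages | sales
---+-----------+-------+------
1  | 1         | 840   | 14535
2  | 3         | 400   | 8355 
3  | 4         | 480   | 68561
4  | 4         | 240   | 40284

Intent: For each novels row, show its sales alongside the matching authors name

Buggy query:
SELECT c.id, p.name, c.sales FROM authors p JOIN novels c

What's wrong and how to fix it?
Bug: Missing join condition: each novels row is matched to all authors rows instead of just its own

Fix: Specify the join condition linking the foreign key to the parent id

Corrected query:
SELECT c.id, p.name, c.sales FROM authors p JOIN novels c ON c.author_id = p.id

Result:
id | name   | sales
---+--------+------
1  | Austen | 14535
2  | Borges | 8355 
3  | Orwell | 68561
4  | Orwell | 40284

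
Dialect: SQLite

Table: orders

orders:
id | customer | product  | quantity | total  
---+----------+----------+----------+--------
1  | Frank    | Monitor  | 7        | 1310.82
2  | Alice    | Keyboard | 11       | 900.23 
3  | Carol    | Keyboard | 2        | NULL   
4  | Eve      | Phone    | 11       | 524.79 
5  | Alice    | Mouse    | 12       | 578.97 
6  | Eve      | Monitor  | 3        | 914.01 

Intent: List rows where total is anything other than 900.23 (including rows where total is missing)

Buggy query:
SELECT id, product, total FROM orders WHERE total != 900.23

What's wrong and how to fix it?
Bug: Inequality against NULL is unknown, not true; rows with NULL are dropped

Fix: Handle NULL separately with IS NULL alongside the inequality

Corrected query:
SELECT id, product, total FROM orders WHERE total != 900.23 OR total IS NULL

Result:
id | product  | total  
---+----------+--------
1  | Monitor  | 1310.82
3  | Keyboard | NULL   
4  | Phone    | 524.79 
5  | Mouse    | 578.97 
6  | Monitor  | 914.01 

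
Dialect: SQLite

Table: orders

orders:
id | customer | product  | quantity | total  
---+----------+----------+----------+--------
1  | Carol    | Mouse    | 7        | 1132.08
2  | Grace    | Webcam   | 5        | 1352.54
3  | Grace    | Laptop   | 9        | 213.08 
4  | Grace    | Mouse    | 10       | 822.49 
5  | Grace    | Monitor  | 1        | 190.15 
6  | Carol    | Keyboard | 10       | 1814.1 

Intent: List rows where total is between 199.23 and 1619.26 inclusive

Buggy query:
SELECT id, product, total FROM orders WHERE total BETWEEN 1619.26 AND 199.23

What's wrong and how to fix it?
Bug: BETWEEN expects the lower bound first; with 1619.26 AND 199.23 the range is empty

Fix: Write BETWEEN 199.23 AND 1619.26

Corrected query:
SELECT id, product, total FROM orders WHERE total BETWEEN 199.23 AND 1619.26

Result:
id | product | total  
---+---------+--------
1  | Mouse   | 1132.08
2  | Webcam  | 1352.54
3  | Laptop  | 213.08 
4  | Mouse   | 822.49 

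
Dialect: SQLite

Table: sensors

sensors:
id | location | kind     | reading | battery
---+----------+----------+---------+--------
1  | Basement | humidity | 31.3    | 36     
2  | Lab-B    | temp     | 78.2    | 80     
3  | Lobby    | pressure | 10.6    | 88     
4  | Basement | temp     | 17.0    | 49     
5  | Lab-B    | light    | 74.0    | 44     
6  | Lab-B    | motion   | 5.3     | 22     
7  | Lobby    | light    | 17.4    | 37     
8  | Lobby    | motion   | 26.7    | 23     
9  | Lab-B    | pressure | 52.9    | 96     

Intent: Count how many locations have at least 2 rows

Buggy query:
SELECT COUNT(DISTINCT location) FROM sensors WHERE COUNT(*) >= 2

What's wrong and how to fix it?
Bug: WHERE filters individual rows, not groups, so a group-level COUNT is invalid there

Fix: Group first with HAVING COUNT(*) >= 2, then COUNT the resulting groups

Corrected query:
SELECT COUNT(*) FROM (SELECT location FROM sensors GROUP BY location HAVING COUNT(*) >= 2)

Result:
COUNT(*)
--------
3       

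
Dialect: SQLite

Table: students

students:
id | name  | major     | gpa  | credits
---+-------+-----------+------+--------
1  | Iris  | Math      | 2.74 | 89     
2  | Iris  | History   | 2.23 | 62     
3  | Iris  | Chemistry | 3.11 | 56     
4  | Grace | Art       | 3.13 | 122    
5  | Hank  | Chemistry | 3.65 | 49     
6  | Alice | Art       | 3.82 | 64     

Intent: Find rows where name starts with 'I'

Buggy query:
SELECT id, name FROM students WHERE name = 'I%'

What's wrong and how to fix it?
Bug: Wildcards only work with LIKE; '=' treats '%' as a literal character

Fix: Use LIKE for wildcard pattern matching

Corrected query:
SELECT id, name FROM students WHERE name LIKE 'I%'

Result:
id | name
---+-----
1  | Iris
2  | Iris
3  | Iris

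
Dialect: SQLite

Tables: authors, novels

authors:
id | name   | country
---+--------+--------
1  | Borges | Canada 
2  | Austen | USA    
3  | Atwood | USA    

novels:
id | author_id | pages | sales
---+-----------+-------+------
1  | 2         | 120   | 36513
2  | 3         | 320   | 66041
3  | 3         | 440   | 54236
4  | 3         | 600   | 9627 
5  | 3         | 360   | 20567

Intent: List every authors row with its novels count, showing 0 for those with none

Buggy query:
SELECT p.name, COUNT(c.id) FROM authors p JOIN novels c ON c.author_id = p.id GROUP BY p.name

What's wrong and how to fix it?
Bug: INNER JOIN drops authors rows that have no matching novels rows

Fix: Switch to LEFT JOIN to retain unmatched parent rows

Corrected query:
SELECT p.name, COUNT(c.id) FROM authors p LEFT JOIN novels c ON c.author_id = p.id GROUP BY p.name

Result:
name   | COUNT(c.id)
-------+------------
Atwood | 4          
Austen | 1          
Borges | 0          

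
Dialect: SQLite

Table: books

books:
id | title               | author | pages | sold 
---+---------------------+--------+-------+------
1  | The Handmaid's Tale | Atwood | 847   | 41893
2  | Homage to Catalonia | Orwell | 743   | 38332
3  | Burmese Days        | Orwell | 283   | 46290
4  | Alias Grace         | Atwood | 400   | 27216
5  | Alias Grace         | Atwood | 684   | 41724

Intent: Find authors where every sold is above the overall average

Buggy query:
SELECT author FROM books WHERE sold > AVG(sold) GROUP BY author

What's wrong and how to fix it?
Bug: AVG() is an aggregate; it can't sit directly in WHERE

Fix: Use a subquery for AVG and a HAVING MIN(...) filter so the condition holds for every row in the group

Corrected query:
SELECT author FROM books GROUP BY author HAVING MIN(sold) > (SELECT AVG(sold) FROM books)

Result:
(no rows)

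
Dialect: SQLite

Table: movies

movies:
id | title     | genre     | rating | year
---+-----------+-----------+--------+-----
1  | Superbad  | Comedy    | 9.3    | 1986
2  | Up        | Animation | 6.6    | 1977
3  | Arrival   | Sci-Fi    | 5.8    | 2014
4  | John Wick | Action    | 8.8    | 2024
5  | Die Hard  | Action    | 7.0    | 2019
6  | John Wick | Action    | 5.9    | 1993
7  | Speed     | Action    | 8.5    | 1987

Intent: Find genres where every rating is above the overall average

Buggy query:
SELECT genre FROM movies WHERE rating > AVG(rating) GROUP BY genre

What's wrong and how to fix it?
Bug: AVG() is an aggregate; it can't sit directly in WHERE

Fix: Compute the overall average in a scalar subquery and compare each group's MIN against it in HAVING

Corrected query:
SELECT genre FROM movies GROUP BY genre HAVING MIN(rating) > (SELECT AVG(rating) FROM movies)

Result:
genre 
------
Comedy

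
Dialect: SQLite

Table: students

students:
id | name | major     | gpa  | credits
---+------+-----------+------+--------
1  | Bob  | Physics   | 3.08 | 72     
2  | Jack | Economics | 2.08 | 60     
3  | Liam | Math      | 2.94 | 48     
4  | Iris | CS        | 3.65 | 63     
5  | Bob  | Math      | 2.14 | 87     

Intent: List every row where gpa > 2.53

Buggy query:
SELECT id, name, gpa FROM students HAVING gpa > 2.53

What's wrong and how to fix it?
Bug: This is a non-aggregate query (no GROUP BY, no aggregates), so in SQLite the HAVING clause is invalid here; a row-level condition belongs in WHERE

Fix: Use WHERE for row-level filtering

Corrected query:
SELECT id, name, gpa FROM students WHERE gpa > 2.53

Result:
id | name | gpa 
---+------+-----
1  | Bob  | 3.08
3  | Liam | 2.94
4  | Iris | 3.65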